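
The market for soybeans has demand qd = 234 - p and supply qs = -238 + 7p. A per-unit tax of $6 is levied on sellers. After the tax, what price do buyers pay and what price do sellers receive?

Pre-tax equilibrium: p* = 59, q* = 175.
Tax on sellers shifts supply to qs = -238 + 7(p − 6) = -280 + 7p.
234 - p = -280 + 7p gives buyer price pb = 64.25; sellers receive ps = 64.25 − 6 = 58.25.
New quantity: q = 234 − 1(64.25) = 169.75.

Buyers pay $64.25, sellers receive $58.25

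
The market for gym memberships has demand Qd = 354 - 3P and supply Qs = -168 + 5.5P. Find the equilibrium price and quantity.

Set Qd = Qs: 354 - 3P = -168 + 5.5P.
522 = 8.5P, so P* = 1044/17.
Q* = 354 − 3(1044/17) = 2886/17.

P* = 1044/17, Q* = 2886/17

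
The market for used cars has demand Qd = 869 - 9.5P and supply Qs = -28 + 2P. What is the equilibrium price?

P* = 78

Set Qd = Qs: 869 - 9.5P = -28 + 2P.
897 = 11.5P, so P* = 78.
Q* = 869 − 9.5(78) = 128.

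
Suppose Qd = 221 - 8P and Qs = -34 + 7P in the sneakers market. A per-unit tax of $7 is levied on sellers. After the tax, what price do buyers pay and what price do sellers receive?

Buyers pay 304/15, sellers receive 199/15

Pre-tax equilibrium: P* = 17, Q* = 85.
Tax on sellers shifts supply to Qs = -34 + 7(P − 7) = -83 + 7P.
221 - 8P = -83 + 7P gives buyer price Pb = 304/15; sellers receive Ps = 304/15 − 7 = 199/15.
New quantity: Q = 221 − 8(304/15) = 883/15.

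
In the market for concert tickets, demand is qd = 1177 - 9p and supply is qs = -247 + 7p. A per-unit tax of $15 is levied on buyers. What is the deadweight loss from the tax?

Pre-tax equilibrium: p* = 89, q* = 376.
Tax on buyers shifts demand to qd = 1177 − 9(p + 15) = 1042 - 9p.
1042 - 9p = -247 + 7p gives seller price ps = 80.5625; buyers pay pb = 80.5625 + 15 = 95.5625.
New quantity: q = 1177 − 9(95.5625) = 316.9375.
DWL = ½ × 15 × (376 − 316.9375) = 442.96875.

Deadweight loss = 442.96875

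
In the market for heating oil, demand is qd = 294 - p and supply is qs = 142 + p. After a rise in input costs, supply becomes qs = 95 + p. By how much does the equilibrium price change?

Original equilibrium: p* = 76, q* = 218.
New equilibrium: 294 - p = 95 + p, so 199 = 2p and p' = 99.5; q' = 294 − 1(99.5) = 194.5.
Change in price: 99.5 − 76 = 23.5.

Δp = 23.5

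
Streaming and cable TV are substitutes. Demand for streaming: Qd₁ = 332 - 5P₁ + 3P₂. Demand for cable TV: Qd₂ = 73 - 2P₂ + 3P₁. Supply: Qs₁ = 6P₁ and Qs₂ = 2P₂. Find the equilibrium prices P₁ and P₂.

P₁ = 44.2, P₂ = 51.4

Market 1: 332 - 5P₁ + 3P₂ = 6P₁ → 11P₁ - 3P₂ = 332.
Market 2: 4P₂ - 3P₁ = 73.
Eliminating P₂: 4×(1) + 3×(2) gives 35P₁ = 1547, so P₁ = 44.2.
Back-substitute into (2): P₂ = (73 + 3×44.2) / 4 = 51.4.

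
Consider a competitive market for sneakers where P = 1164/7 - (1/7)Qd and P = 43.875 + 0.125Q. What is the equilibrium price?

Set the two price expressions equal: 1164/7 - (1/7)Q = 43.875 + 0.125Q.
6855/56 = (15/56)Q, so Q* = 457.
P* = 1164/7 − (1/7)(457) = 101.

P* = 101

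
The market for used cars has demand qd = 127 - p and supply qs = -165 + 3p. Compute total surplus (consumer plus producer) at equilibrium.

Equilibrium: 127 - p = -165 + 3p gives p* = 73, q* = 54.
Demand choke price: p = 127; supply starts at p = 55.
CS = ½(127 − 73)(54) = 1458; PS = ½(73 − 55)(54) = 486.

Total surplus = 1944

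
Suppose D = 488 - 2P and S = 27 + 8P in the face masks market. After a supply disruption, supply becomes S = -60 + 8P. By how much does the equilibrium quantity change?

Original equilibrium: P* = 46.1, Q* = 395.8.
New equilibrium: 488 - 2P = -60 + 8P, so 548 = 10P and P' = 54.8; Q' = 488 − 2(54.8) = 378.4.
Change in quantity: 378.4 − 395.8 = -17.4.

ΔQ = -17.4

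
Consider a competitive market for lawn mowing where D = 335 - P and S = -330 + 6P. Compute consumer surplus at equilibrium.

Equilibrium: 335 - P = -330 + 6P gives P* = 95, Q* = 240.
Demand choke price (D = 0): P = 335.
CS = ½(335 − 95)(240) = 28800.

Consumer surplus = 28800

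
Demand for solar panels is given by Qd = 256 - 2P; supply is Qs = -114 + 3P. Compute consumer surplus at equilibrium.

Consumer surplus = 2916

Equilibrium: 256 - 2P = -114 + 3P gives P* = 74, Q* = 108.
Demand choke price (Qd = 0): P = 128.
CS = ½(128 − 74)(108) = 2916.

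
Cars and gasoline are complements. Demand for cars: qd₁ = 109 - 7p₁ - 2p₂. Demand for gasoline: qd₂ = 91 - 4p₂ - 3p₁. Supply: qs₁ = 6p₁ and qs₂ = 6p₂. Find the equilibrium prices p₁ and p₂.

p₁ = 227/31, p₂ = 214/31

Market 1: 109 - 7p₁ - 2p₂ = 6p₁ → 13p₁ + 2p₂ = 109.
Market 2: 10p₂ + 3p₁ = 91.
Eliminating p₂: 10×(1) − 2×(2) gives 124p₁ = 908, so p₁ = 227/31.
Back-substitute into (2): p₂ = (91 − 3×227/31) / 10 = 214/31.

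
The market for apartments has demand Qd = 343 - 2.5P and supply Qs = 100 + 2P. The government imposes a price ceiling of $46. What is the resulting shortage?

Equilibrium price would be P* = 54, so the ceiling at 46 binds.
At P = 46: Qd = 343 − 2.5(46) = 228, Qs = 100 + 2(46) = 192.
Shortage = 228 − 192 = 36.

Shortage = 36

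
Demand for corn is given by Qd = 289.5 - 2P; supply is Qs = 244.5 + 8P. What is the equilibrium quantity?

Q* = 280.5

Set Qd = Qs: 289.5 - 2P = 244.5 + 8P.
45 = 10P, so P* = 4.5.
Q* = 289.5 − 2(4.5) = 280.5.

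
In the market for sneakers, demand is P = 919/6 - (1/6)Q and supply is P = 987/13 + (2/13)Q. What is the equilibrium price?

P* = 113

Set the two price expressions equal: 919/6 - (1/6)Q = 987/13 + (2/13)Q.
6025/78 = (25/78)Q, so Q* = 241.
P* = 919/6 − (1/6)(241) = 113.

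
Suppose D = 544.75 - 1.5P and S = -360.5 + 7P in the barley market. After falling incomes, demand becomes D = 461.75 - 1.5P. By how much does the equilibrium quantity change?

Original equilibrium: P* = 106.5, Q* = 385.
New equilibrium: 461.75 - 1.5P = -360.5 + 7P, so 822.25 = 8.5P and P' = 3289/34; Q' = 461.75 − 1.5(3289/34) = 5383/17.
Change in quantity: 5383/17 − 385 = -1162/17.

ΔQ = -1162/17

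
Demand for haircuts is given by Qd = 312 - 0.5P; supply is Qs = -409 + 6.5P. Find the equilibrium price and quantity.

P* = 103, Q* = 260.5

Set Qd = Qs: 312 - 0.5P = -409 + 6.5P.
721 = 7P, so P* = 103.
Q* = 312 − 0.5(103) = 260.5.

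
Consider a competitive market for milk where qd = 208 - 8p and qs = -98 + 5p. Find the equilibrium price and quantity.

Set qd = qs: 208 - 8p = -98 + 5p.
306 = 13p, so p* = 306/13.
q* = 208 − 8(306/13) = 256/13.

p* = 306/13, q* = 256/13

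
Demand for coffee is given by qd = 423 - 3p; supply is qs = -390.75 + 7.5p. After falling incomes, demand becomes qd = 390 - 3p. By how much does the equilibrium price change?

Original equilibrium: p* = 77.5, q* = 190.5.
New equilibrium: 390 - 3p = -390.75 + 7.5p, so 780.75 = 10.5p and p' = 1041/14; q' = 390 − 3(1041/14) = 2337/14.
Change in price: 1041/14 − 77.5 = -22/7.

Δp = -22/7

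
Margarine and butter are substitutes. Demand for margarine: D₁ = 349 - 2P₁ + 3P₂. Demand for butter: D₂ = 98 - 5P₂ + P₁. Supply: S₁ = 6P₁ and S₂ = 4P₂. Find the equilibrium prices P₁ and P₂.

Market 1: 349 - 2P₁ + 3P₂ = 6P₁ → 8P₁ - 3P₂ = 349.
Market 2: 9P₂ - P₁ = 98.
Eliminating P₂: 9×(1) + 3×(2) gives 69P₁ = 3435, so P₁ = 1145/23.
Back-substitute into (2): P₂ = (98 + 1×1145/23) / 9 = 1133/69.

P₁ = 1145/23, P₂ = 1133/69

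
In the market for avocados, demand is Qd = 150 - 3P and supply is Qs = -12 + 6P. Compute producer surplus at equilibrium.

Equilibrium: 150 - 3P = -12 + 6P gives P* = 18, Q* = 96.
Supply starts at P = 2 (where Qs = 0).
PS = ½(18 − 2)(96) = 768.

Producer surplus = 768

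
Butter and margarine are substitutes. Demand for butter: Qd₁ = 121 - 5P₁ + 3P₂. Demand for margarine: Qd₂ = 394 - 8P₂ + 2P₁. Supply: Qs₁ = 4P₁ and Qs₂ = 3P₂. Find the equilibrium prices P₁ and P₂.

P₁ = 2513/93, P₂ = 3788/93

Market 1: 121 - 5P₁ + 3P₂ = 4P₁ → 9P₁ - 3P₂ = 121.
Market 2: 11P₂ - 2P₁ = 394.
Eliminating P₂: 11×(1) + 3×(2) gives 93P₁ = 2513, so P₁ = 2513/93.
Back-substitute into (2): P₂ = (394 + 2×2513/93) / 11 = 3788/93.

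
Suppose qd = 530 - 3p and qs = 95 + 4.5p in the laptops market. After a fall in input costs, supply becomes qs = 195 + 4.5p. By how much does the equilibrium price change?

Δp = -40/3

Original equilibrium: p* = 58, q* = 356.
New equilibrium: 530 - 3p = 195 + 4.5p, so 335 = 7.5p and p' = 134/3; q' = 530 − 3(134/3) = 396.
Change in price: 134/3 − 58 = -40/3.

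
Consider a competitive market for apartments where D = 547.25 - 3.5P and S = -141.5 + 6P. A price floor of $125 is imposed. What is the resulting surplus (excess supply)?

Surplus = 498.75

Equilibrium price would be P* = 72.5, so the floor at 125 binds.
At P = 125: D = 109.75, S = 608.5.
Surplus = 608.5 − 109.75 = 498.75.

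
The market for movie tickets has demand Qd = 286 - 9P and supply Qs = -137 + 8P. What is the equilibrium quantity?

Q* = 1055/17

Set Qd = Qs: 286 - 9P = -137 + 8P.
423 = 17P, so P* = 423/17.
Q* = 286 − 9(423/17) = 1055/17.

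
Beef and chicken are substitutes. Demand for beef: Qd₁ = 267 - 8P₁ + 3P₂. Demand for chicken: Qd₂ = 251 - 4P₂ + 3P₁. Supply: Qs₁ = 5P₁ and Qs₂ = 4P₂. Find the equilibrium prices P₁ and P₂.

P₁ = 2889/95, P₂ = 4064/95

Market 1: 267 - 8P₁ + 3P₂ = 5P₁ → 13P₁ - 3P₂ = 267.
Market 2: 8P₂ - 3P₁ = 251.
Eliminating P₂: 8×(1) + 3×(2) gives 95P₁ = 2889, so P₁ = 2889/95.
Back-substitute into (2): P₂ = (251 + 3×2889/95) / 8 = 4064/95.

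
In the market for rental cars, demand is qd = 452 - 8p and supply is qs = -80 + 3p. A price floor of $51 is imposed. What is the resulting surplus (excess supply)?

Equilibrium price would be p* = 532/11, so the floor at 51 binds.
At p = 51: qd = 44, qs = 73.
Surplus = 73 − 44 = 29.

Surplus = 29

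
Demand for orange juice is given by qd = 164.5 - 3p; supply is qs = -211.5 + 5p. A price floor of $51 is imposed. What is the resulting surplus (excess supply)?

Surplus = 32

Equilibrium price would be p* = 47, so the floor at 51 binds.
At p = 51: qd = 11.5, qs = 43.5.
Surplus = 43.5 − 11.5 = 32.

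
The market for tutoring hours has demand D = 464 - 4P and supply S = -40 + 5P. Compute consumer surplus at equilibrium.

Consumer surplus = 7200

Equilibrium: 464 - 4P = -40 + 5P gives P* = 56, Q* = 240.
Demand choke price (D = 0): P = 116.
CS = ½(116 − 56)(240) = 7200.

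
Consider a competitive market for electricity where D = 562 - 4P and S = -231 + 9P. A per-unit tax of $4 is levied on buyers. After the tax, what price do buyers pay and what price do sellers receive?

Pre-tax equilibrium: P* = 61, Q* = 318.
Tax on buyers shifts demand to D = 562 − 4(P + 4) = 546 - 4P.
546 - 4P = -231 + 9P gives seller price Ps = 777/13; buyers pay Pb = 777/13 + 4 = 829/13.
New quantity: Q = 562 − 4(829/13) = 3990/13.

Buyers pay 829/13, sellers receive 777/13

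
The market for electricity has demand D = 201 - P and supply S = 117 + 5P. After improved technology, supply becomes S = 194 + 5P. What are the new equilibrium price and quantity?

Original equilibrium: P* = 14, Q* = 187.
New equilibrium: 201 - P = 194 + 5P, so 7 = 6P and P' = 7/6; Q' = 201 − 1(7/6) = 1199/6.

P' = 7/6, Q' = 1199/6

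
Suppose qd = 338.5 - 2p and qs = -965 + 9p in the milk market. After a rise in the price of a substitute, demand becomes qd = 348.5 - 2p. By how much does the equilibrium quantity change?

Δq = 90/11

Original equilibrium: p* = 118.5, q* = 101.5.
New equilibrium: 348.5 - 2p = -965 + 9p, so 1313.5 = 11p and p' = 2627/22; q' = 348.5 − 2(2627/22) = 2413/22.
Change in quantity: 2413/22 − 101.5 = 90/11.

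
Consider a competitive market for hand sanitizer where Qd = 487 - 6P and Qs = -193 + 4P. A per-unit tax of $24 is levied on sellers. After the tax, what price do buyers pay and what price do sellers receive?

Pre-tax equilibrium: P* = 68, Q* = 79.
Tax on sellers shifts supply to Qs = -193 + 4(P − 24) = -289 + 4P.
487 - 6P = -289 + 4P gives buyer price Pb = 77.6; sellers receive Ps = 77.6 − 24 = 53.6.
New quantity: Q = 487 − 6(77.6) = 21.4.

Buyers pay $77.6, sellers receive $53.6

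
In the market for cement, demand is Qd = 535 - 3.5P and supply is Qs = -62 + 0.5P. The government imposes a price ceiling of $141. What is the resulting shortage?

Shortage = 33

Equilibrium price would be P* = 149.25, so the ceiling at 141 binds.
At P = 141: Qd = 535 − 3.5(141) = 41.5, Qs = -62 + 0.5(141) = 8.5.
Shortage = 41.5 − 8.5 = 33.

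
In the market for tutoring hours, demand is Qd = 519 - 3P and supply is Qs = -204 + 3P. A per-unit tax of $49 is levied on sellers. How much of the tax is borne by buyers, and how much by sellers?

Pre-tax equilibrium: P* = 120.5, Q* = 157.5.
Tax on sellers shifts supply to Qs = -204 + 3(P − 49) = -351 + 3P.
519 - 3P = -351 + 3P gives buyer price Pb = 145; sellers receive Ps = 145 − 49 = 96.
New quantity: Q = 519 − 3(145) = 84.
Buyer burden = 145 − 120.5 = 24.5; seller burden = 120.5 − 96 = 24.5.

Buyers bear $24.5, sellers bear $24.5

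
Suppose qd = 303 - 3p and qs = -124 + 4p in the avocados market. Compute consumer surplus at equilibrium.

Equilibrium: 303 - 3p = -124 + 4p gives p* = 61, q* = 120.
Demand choke price (qd = 0): p = 101.
CS = ½(101 − 61)(120) = 2400.

Consumer surplus = 2400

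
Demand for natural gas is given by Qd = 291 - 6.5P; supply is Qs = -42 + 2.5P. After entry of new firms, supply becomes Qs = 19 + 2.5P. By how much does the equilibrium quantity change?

Original equilibrium: P* = 37, Q* = 50.5.
New equilibrium: 291 - 6.5P = 19 + 2.5P, so 272 = 9P and P' = 272/9; Q' = 291 − 6.5(272/9) = 851/9.
Change in quantity: 851/9 − 50.5 = 793/18.

ΔQ = 793/18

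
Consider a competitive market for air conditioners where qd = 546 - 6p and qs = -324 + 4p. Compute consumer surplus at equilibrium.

Equilibrium: 546 - 6p = -324 + 4p gives p* = 87, q* = 24.
Demand choke price (qd = 0): p = 91.
CS = ½(91 − 87)(24) = 48.

Consumer surplus = 48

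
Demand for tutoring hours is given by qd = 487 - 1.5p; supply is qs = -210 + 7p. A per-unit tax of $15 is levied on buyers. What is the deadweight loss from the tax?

Deadweight loss = 4725/34

Pre-tax equilibrium: p* = 82, q* = 364.
Tax on buyers shifts demand to qd = 487 − 1.5(p + 15) = 464.5 - 1.5p.
464.5 - 1.5p = -210 + 7p gives seller price ps = 1349/17; buyers pay pb = 1349/17 + 15 = 1604/17.
New quantity: q = 487 − 1.5(1604/17) = 5873/17.
DWL = ½ × 15 × (364 − 5873/17) = 4725/34.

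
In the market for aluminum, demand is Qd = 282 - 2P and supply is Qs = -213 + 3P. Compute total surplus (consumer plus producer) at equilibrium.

Equilibrium: 282 - 2P = -213 + 3P gives P* = 99, Q* = 84.
Demand choke price: P = 141; supply starts at P = 71.
CS = ½(141 − 99)(84) = 1764; PS = ½(99 − 71)(84) = 1176.

Total surplus = 2940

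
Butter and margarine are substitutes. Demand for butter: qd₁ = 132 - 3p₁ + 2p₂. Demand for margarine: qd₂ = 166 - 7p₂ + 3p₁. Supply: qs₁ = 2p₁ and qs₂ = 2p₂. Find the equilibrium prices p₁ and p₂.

p₁ = 1520/39, p₂ = 1226/39

Market 1: 132 - 3p₁ + 2p₂ = 2p₁ → 5p₁ - 2p₂ = 132.
Market 2: 9p₂ - 3p₁ = 166.
Eliminating p₂: 9×(1) + 2×(2) gives 39p₁ = 1520, so p₁ = 1520/39.
Back-substitute into (2): p₂ = (166 + 3×1520/39) / 9 = 1226/39.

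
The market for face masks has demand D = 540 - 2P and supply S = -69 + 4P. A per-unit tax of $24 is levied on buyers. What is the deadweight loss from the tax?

Pre-tax equilibrium: P* = 101.5, Q* = 337.
Tax on buyers shifts demand to D = 540 − 2(P + 24) = 492 - 2P.
492 - 2P = -69 + 4P gives seller price Ps = 93.5; buyers pay Pb = 93.5 + 24 = 117.5.
New quantity: Q = 540 − 2(117.5) = 305.
DWL = ½ × 24 × (337 − 305) = 384.

Deadweight loss = 384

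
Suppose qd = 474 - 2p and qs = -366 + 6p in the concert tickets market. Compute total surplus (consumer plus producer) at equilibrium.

Total surplus = 23232

Equilibrium: 474 - 2p = -366 + 6p gives p* = 105, q* = 264.
Demand choke price: p = 237; supply starts at p = 61.
CS = ½(237 − 105)(264) = 17424; PS = ½(105 − 61)(264) = 5808.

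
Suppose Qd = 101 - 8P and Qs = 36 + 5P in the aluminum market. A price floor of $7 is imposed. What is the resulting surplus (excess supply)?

Surplus = 26

Equilibrium price would be P* = 5, so the floor at 7 binds.
At P = 7: Qd = 45, Qs = 71.
Surplus = 71 − 45 = 26.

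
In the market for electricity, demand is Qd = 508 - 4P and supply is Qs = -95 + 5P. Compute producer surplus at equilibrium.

Producer surplus = 5760

Equilibrium: 508 - 4P = -95 + 5P gives P* = 67, Q* = 240.
Supply starts at P = 19 (where Qs = 0).
PS = ½(67 − 19)(240) = 5760.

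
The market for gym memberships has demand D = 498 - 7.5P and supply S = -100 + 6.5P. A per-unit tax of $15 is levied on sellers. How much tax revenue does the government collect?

Tax revenue = 105345/56

Pre-tax equilibrium: P* = 299/7, Q* = 2487/14.
Tax on sellers shifts supply to S = -100 + 6.5(P − 15) = -197.5 + 6.5P.
498 - 7.5P = -197.5 + 6.5P gives buyer price Pb = 1391/28; sellers receive Ps = 1391/28 − 15 = 971/28.
New quantity: Q = 498 − 7.5(1391/28) = 7023/56.
Revenue = 15 × 7023/56 = 105345/56.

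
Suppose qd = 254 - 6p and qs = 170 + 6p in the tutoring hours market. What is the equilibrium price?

p* = 7

Set qd = qs: 254 - 6p = 170 + 6p.
84 = 12p, so p* = 7.
q* = 254 − 6(7) = 212.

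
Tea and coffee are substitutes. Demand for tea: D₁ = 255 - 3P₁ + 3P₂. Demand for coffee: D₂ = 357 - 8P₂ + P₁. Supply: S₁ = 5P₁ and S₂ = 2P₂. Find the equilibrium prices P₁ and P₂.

P₁ = 3621/77, P₂ = 3111/77

Market 1: 255 - 3P₁ + 3P₂ = 5P₁ → 8P₁ - 3P₂ = 255.
Market 2: 10P₂ - P₁ = 357.
Eliminating P₂: 10×(1) + 3×(2) gives 77P₁ = 3621, so P₁ = 3621/77.
Back-substitute into (2): P₂ = (357 + 1×3621/77) / 10 = 3111/77.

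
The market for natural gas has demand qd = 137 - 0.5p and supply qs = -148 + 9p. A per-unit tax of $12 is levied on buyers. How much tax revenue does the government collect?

Pre-tax equilibrium: p* = 30, q* = 122.
Tax on buyers shifts demand to qd = 137 − 0.5(p + 12) = 131 - 0.5p.
131 - 0.5p = -148 + 9p gives seller price ps = 558/19; buyers pay pb = 558/19 + 12 = 786/19.
New quantity: q = 137 − 0.5(786/19) = 2210/19.
Revenue = 12 × 2210/19 = 26520/19.

Tax revenue = 26520/19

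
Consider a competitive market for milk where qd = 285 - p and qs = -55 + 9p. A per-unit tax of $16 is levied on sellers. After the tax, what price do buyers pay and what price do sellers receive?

Pre-tax equilibrium: p* = 34, q* = 251.
Tax on sellers shifts supply to qs = -55 + 9(p − 16) = -199 + 9p.
285 - p = -199 + 9p gives buyer price pb = 48.4; sellers receive ps = 48.4 − 16 = 32.4.
New quantity: q = 285 − 1(48.4) = 236.6.

Buyers pay $48.4, sellers receive $32.4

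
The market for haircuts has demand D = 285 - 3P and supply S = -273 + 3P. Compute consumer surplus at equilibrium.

Consumer surplus = 6

Equilibrium: 285 - 3P = -273 + 3P gives P* = 93, Q* = 6.
Demand choke price (D = 0): P = 95.
CS = ½(95 − 93)(6) = 6.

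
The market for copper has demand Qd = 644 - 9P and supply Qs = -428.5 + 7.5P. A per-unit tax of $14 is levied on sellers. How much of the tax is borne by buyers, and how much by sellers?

Buyers bear 70/11, sellers bear 84/11

Pre-tax equilibrium: P* = 65, Q* = 59.
Tax on sellers shifts supply to Qs = -428.5 + 7.5(P − 14) = -533.5 + 7.5P.
644 - 9P = -533.5 + 7.5P gives buyer price Pb = 785/11; sellers receive Ps = 785/11 − 14 = 631/11.
New quantity: Q = 644 − 9(785/11) = 19/11.
Buyer burden = 785/11 − 65 = 70/11; seller burden = 65 − 631/11 = 84/11.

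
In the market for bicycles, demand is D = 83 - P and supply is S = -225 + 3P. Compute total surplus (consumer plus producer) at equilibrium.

Equilibrium: 83 - P = -225 + 3P gives P* = 77, Q* = 6.
Demand choke price: P = 83; supply starts at P = 75.
CS = ½(83 − 77)(6) = 18; PS = ½(77 − 75)(6) = 6.

Total surplus = 24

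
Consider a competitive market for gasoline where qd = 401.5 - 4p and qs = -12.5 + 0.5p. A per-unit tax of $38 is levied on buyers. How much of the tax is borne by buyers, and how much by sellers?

Pre-tax equilibrium: p* = 92, q* = 33.5.
Tax on buyers shifts demand to qd = 401.5 − 4(p + 38) = 249.5 - 4p.
249.5 - 4p = -12.5 + 0.5p gives seller price ps = 524/9; buyers pay pb = 524/9 + 38 = 866/9.
New quantity: q = 401.5 − 4(866/9) = 299/18.
Buyer burden = 866/9 − 92 = 38/9; seller burden = 92 − 524/9 = 304/9.

Buyers bear 38/9, sellers bear 304/9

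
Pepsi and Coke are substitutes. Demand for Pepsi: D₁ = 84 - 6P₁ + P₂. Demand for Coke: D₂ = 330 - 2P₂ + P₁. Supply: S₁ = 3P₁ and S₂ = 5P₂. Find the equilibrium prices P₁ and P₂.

P₁ = 459/31, P₂ = 1527/31

Market 1: 84 - 6P₁ + P₂ = 3P₁ → 9P₁ - P₂ = 84.
Market 2: 7P₂ - P₁ = 330.
Eliminating P₂: 7×(1) + 1×(2) gives 62P₁ = 918, so P₁ = 459/31.
Back-substitute into (2): P₂ = (330 + 1×459/31) / 7 = 1527/31.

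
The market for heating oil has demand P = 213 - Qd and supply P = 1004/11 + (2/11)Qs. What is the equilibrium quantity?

Set the two price expressions equal: 213 - Q = 1004/11 + (2/11)Q.
1339/11 = (13/11)Q, so Q* = 103.
P* = 213 − (1)(103) = 110.

Q* = 103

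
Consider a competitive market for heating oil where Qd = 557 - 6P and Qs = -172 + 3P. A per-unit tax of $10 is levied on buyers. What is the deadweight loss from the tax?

Deadweight loss = 100

Pre-tax equilibrium: P* = 81, Q* = 71.
Tax on buyers shifts demand to Qd = 557 − 6(P + 10) = 497 - 6P.
497 - 6P = -172 + 3P gives seller price Ps = 223/3; buyers pay Pb = 223/3 + 10 = 253/3.
New quantity: Q = 557 − 6(253/3) = 51.
DWL = ½ × 10 × (71 − 51) = 100.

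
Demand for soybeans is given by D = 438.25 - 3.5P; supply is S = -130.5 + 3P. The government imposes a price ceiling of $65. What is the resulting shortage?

Shortage = 146.25

Equilibrium price would be P* = 87.5, so the ceiling at 65 binds.
At P = 65: D = 438.25 − 3.5(65) = 210.75, S = -130.5 + 3(65) = 64.5.
Shortage = 210.75 − 64.5 = 146.25.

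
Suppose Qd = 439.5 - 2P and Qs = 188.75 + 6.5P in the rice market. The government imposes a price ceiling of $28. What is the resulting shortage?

Equilibrium price would be P* = 29.5, so the ceiling at 28 binds.
At P = 28: Qd = 439.5 − 2(28) = 383.5, Qs = 188.75 + 6.5(28) = 370.75.
Shortage = 383.5 − 370.75 = 12.75.

Shortage = 12.75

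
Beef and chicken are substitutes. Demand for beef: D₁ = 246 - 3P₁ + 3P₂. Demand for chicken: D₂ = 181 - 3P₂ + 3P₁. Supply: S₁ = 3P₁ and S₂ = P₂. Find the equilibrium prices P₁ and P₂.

Market 1: 246 - 3P₁ + 3P₂ = 3P₁ → 6P₁ - 3P₂ = 246.
Market 2: 4P₂ - 3P₁ = 181.
Eliminating P₂: 4×(1) + 3×(2) gives 15P₁ = 1527, so P₁ = 101.8.
Back-substitute into (2): P₂ = (181 + 3×101.8) / 4 = 121.6.

P₁ = 101.8, P₂ = 121.6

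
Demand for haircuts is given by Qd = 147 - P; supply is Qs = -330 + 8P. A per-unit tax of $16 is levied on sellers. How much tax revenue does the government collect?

Tax revenue = 11488/9

Pre-tax equilibrium: P* = 53, Q* = 94.
Tax on sellers shifts supply to Qs = -330 + 8(P − 16) = -458 + 8P.
147 - P = -458 + 8P gives buyer price Pb = 605/9; sellers receive Ps = 605/9 − 16 = 461/9.
New quantity: Q = 147 − 1(605/9) = 718/9.
Revenue = 16 × 718/9 = 11488/9.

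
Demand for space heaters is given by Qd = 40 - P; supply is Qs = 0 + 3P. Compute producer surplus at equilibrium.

Producer surplus = 150

Equilibrium: 40 - P = 0 + 3P gives P* = 10, Q* = 30.
Supply starts at P = 0 (where Qs = 0).
PS = ½(10 − 0)(30) = 150.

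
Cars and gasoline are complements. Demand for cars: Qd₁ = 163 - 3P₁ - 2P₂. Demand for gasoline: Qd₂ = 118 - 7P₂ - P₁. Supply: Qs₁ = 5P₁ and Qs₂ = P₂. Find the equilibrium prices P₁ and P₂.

Market 1: 163 - 3P₁ - 2P₂ = 5P₁ → 8P₁ + 2P₂ = 163.
Market 2: 8P₂ + P₁ = 118.
Eliminating P₂: 8×(1) − 2×(2) gives 62P₁ = 1068, so P₁ = 534/31.
Back-substitute into (2): P₂ = (118 − 1×534/31) / 8 = 781/62.

P₁ = 534/31, P₂ = 781/62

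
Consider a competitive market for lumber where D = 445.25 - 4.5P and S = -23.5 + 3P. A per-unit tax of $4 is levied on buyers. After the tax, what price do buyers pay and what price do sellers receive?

Pre-tax equilibrium: P* = 62.5, Q* = 164.
Tax on buyers shifts demand to D = 445.25 − 4.5(P + 4) = 427.25 - 4.5P.
427.25 - 4.5P = -23.5 + 3P gives seller price Ps = 60.1; buyers pay Pb = 60.1 + 4 = 64.1.
New quantity: Q = 445.25 − 4.5(64.1) = 156.8.

Buyers pay $64.1, sellers receive $60.1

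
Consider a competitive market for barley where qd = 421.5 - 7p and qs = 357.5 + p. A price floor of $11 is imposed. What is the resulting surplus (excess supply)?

Equilibrium price would be p* = 8, so the floor at 11 binds.
At p = 11: qd = 344.5, qs = 368.5.
Surplus = 368.5 − 344.5 = 24.

Surplus = 24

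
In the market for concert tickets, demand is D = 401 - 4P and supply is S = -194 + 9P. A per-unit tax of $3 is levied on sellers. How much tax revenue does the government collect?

Tax revenue = 8175/13

Pre-tax equilibrium: P* = 595/13, Q* = 2833/13.
Tax on sellers shifts supply to S = -194 + 9(P − 3) = -221 + 9P.
401 - 4P = -221 + 9P gives buyer price Pb = 622/13; sellers receive Ps = 622/13 − 3 = 583/13.
New quantity: Q = 401 − 4(622/13) = 2725/13.
Revenue = 3 × 2725/13 = 8175/13.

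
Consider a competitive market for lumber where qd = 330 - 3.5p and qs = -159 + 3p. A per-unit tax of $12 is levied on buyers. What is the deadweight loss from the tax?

Pre-tax equilibrium: p* = 978/13, q* = 867/13.
Tax on buyers shifts demand to qd = 330 − 3.5(p + 12) = 288 - 3.5p.
288 - 3.5p = -159 + 3p gives seller price ps = 894/13; buyers pay pb = 894/13 + 12 = 1050/13.
New quantity: q = 330 − 3.5(1050/13) = 615/13.
DWL = ½ × 12 × (867/13 − 615/13) = 1512/13.

Deadweight loss = 1512/13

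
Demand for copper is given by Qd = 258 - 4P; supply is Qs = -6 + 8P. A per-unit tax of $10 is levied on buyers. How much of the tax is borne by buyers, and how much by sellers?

Buyers bear 20/3, sellers bear 10/3

Pre-tax equilibrium: P* = 22, Q* = 170.
Tax on buyers shifts demand to Qd = 258 − 4(P + 10) = 218 - 4P.
218 - 4P = -6 + 8P gives seller price Ps = 56/3; buyers pay Pb = 56/3 + 10 = 86/3.
New quantity: Q = 258 − 4(86/3) = 430/3.
Buyer burden = 86/3 − 22 = 20/3; seller burden = 22 − 56/3 = 10/3.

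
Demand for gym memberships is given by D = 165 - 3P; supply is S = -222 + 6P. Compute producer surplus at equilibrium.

Equilibrium: 165 - 3P = -222 + 6P gives P* = 43, Q* = 36.
Supply starts at P = 37 (where S = 0).
PS = ½(43 − 37)(36) = 108.

Producer surplus = 108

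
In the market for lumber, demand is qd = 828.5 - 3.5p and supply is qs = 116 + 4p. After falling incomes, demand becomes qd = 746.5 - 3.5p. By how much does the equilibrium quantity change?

Δq = -656/15

Original equilibrium: p* = 95, q* = 496.
New equilibrium: 746.5 - 3.5p = 116 + 4p, so 630.5 = 7.5p and p' = 1261/15; q' = 746.5 − 3.5(1261/15) = 6784/15.
Change in quantity: 6784/15 − 496 = -656/15.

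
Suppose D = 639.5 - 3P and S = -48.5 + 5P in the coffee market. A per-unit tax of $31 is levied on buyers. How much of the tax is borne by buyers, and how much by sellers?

Buyers bear $19.375, sellers bear $11.625

Pre-tax equilibrium: P* = 86, Q* = 381.5.
Tax on buyers shifts demand to D = 639.5 − 3(P + 31) = 546.5 - 3P.
546.5 - 3P = -48.5 + 5P gives seller price Ps = 74.375; buyers pay Pb = 74.375 + 31 = 105.375.
New quantity: Q = 639.5 − 3(105.375) = 323.375.
Buyer burden = 105.375 − 86 = 19.375; seller burden = 86 − 74.375 = 11.625.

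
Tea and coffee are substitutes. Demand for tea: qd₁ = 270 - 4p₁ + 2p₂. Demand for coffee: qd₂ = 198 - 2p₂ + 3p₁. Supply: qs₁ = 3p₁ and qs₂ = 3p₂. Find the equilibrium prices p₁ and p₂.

Market 1: 270 - 4p₁ + 2p₂ = 3p₁ → 7p₁ - 2p₂ = 270.
Market 2: 5p₂ - 3p₁ = 198.
Eliminating p₂: 5×(1) + 2×(2) gives 29p₁ = 1746, so p₁ = 1746/29.
Back-substitute into (2): p₂ = (198 + 3×1746/29) / 5 = 2196/29.

p₁ = 1746/29, p₂ = 2196/29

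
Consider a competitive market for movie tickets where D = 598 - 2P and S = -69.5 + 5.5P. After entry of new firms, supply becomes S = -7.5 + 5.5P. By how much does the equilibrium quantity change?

Original equilibrium: P* = 89, Q* = 420.
New equilibrium: 598 - 2P = -7.5 + 5.5P, so 605.5 = 7.5P and P' = 1211/15; Q' = 598 − 2(1211/15) = 6548/15.
Change in quantity: 6548/15 − 420 = 248/15.

ΔQ = 248/15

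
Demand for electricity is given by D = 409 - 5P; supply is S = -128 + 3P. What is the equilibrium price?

P* = 67.125

Set D = S: 409 - 5P = -128 + 3P.
537 = 8P, so P* = 67.125.
Q* = 409 − 5(67.125) = 73.375.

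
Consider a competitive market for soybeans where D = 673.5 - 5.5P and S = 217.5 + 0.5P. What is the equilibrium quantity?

Set D = S: 673.5 - 5.5P = 217.5 + 0.5P.
456 = 6P, so P* = 76.
Q* = 673.5 − 5.5(76) = 255.5.

Q* = 255.5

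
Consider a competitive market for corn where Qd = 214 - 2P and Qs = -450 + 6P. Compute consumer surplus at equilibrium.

Equilibrium: 214 - 2P = -450 + 6P gives P* = 83, Q* = 48.
Demand choke price (Qd = 0): P = 107.
CS = ½(107 − 83)(48) = 576.

Consumer surplus = 576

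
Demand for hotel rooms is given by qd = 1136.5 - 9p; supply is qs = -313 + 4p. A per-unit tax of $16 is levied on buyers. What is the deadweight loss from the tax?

Pre-tax equilibrium: p* = 111.5, q* = 133.
Tax on buyers shifts demand to qd = 1136.5 − 9(p + 16) = 992.5 - 9p.
992.5 - 9p = -313 + 4p gives seller price ps = 2611/26; buyers pay pb = 2611/26 + 16 = 3027/26.
New quantity: q = 1136.5 − 9(3027/26) = 1153/13.
DWL = ½ × 16 × (133 − 1153/13) = 4608/13.

Deadweight loss = 4608/13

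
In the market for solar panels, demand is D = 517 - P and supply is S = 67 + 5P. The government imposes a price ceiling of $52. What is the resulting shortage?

Shortage = 138

Equilibrium price would be P* = 75, so the ceiling at 52 binds.
At P = 52: D = 517 − 1(52) = 465, S = 67 + 5(52) = 327.
Shortage = 465 − 327 = 138.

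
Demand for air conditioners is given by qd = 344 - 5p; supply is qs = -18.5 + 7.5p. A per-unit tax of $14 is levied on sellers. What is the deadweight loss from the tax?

Pre-tax equilibrium: p* = 29, q* = 199.
Tax on sellers shifts supply to qs = -18.5 + 7.5(p − 14) = -123.5 + 7.5p.
344 - 5p = -123.5 + 7.5p gives buyer price pb = 37.4; sellers receive ps = 37.4 − 14 = 23.4.
New quantity: q = 344 − 5(37.4) = 157.
DWL = ½ × 14 × (199 − 157) = 294.

Deadweight loss = 294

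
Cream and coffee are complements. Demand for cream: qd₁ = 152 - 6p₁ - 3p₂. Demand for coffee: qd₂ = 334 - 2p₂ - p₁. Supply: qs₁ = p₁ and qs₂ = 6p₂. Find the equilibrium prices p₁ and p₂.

Market 1: 152 - 6p₁ - 3p₂ = p₁ → 7p₁ + 3p₂ = 152.
Market 2: 8p₂ + p₁ = 334.
Eliminating p₂: 8×(1) − 3×(2) gives 53p₁ = 214, so p₁ = 214/53.
Back-substitute into (2): p₂ = (334 − 1×214/53) / 8 = 2186/53.

p₁ = 214/53, p₂ = 2186/53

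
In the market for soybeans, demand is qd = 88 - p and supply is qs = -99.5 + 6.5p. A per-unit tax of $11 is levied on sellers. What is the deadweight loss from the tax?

Deadweight loss = 1573/30

Pre-tax equilibrium: p* = 25, q* = 63.
Tax on sellers shifts supply to qs = -99.5 + 6.5(p − 11) = -171 + 6.5p.
88 - p = -171 + 6.5p gives buyer price pb = 518/15; sellers receive ps = 518/15 − 11 = 353/15.
New quantity: q = 88 − 1(518/15) = 802/15.
DWL = ½ × 11 × (63 − 802/15) = 1573/30.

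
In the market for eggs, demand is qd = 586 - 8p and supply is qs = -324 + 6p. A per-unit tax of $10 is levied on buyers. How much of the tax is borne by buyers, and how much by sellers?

Buyers bear 30/7, sellers bear 40/7

Pre-tax equilibrium: p* = 65, q* = 66.
Tax on buyers shifts demand to qd = 586 − 8(p + 10) = 506 - 8p.
506 - 8p = -324 + 6p gives seller price ps = 415/7; buyers pay pb = 415/7 + 10 = 485/7.
New quantity: q = 586 − 8(485/7) = 222/7.
Buyer burden = 485/7 − 65 = 30/7; seller burden = 65 − 415/7 = 40/7.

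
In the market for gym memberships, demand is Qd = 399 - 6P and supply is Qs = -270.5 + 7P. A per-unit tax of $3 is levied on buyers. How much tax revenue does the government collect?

Tax revenue = 3132/13

Pre-tax equilibrium: P* = 51.5, Q* = 90.
Tax on buyers shifts demand to Qd = 399 − 6(P + 3) = 381 - 6P.
381 - 6P = -270.5 + 7P gives seller price Ps = 1303/26; buyers pay Pb = 1303/26 + 3 = 1381/26.
New quantity: Q = 399 − 6(1381/26) = 1044/13.
Revenue = 3 × 1044/13 = 3132/13.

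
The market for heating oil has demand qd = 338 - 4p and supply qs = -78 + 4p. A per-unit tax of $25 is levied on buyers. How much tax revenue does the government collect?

Tax revenue = 2000

Pre-tax equilibrium: p* = 52, q* = 130.
Tax on buyers shifts demand to qd = 338 − 4(p + 25) = 238 - 4p.
238 - 4p = -78 + 4p gives seller price ps = 39.5; buyers pay pb = 39.5 + 25 = 64.5.
New quantity: q = 338 − 4(64.5) = 80.
Revenue = 25 × 80 = 2000.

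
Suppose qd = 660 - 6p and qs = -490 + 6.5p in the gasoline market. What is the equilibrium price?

Set qd = qs: 660 - 6p = -490 + 6.5p.
1150 = 12.5p, so p* = 92.
q* = 660 − 6(92) = 108.

p* = 92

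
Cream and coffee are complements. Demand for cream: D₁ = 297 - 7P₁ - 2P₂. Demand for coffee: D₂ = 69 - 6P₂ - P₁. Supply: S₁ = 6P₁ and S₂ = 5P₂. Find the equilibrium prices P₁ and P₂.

P₁ = 1043/47, P₂ = 200/47

Market 1: 297 - 7P₁ - 2P₂ = 6P₁ → 13P₁ + 2P₂ = 297.
Market 2: 11P₂ + P₁ = 69.
Eliminating P₂: 11×(1) − 2×(2) gives 141P₁ = 3129, so P₁ = 1043/47.
Back-substitute into (2): P₂ = (69 − 1×1043/47) / 11 = 200/47.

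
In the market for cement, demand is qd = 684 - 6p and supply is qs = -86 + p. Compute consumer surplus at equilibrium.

Consumer surplus = 48

Equilibrium: 684 - 6p = -86 + p gives p* = 110, q* = 24.
Demand choke price (qd = 0): p = 114.
CS = ½(114 − 110)(24) = 48.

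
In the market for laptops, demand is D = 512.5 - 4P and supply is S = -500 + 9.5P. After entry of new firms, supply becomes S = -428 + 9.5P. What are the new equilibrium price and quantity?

Original equilibrium: P* = 75, Q* = 212.5.
New equilibrium: 512.5 - 4P = -428 + 9.5P, so 940.5 = 13.5P and P' = 209/3; Q' = 512.5 − 4(209/3) = 1403/6.

P' = 209/3, Q' = 1403/6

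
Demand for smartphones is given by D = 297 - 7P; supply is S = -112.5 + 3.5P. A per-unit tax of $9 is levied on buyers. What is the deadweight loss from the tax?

Pre-tax equilibrium: P* = 39, Q* = 24.
Tax on buyers shifts demand to D = 297 − 7(P + 9) = 234 - 7P.
234 - 7P = -112.5 + 3.5P gives seller price Ps = 33; buyers pay Pb = 33 + 9 = 42.
New quantity: Q = 297 − 7(42) = 3.
DWL = ½ × 9 × (24 − 3) = 94.5.

Deadweight loss = 94.5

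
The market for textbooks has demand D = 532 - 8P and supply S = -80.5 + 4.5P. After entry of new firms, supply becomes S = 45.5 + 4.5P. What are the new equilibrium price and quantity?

P' = 38.92, Q' = 220.64

Original equilibrium: P* = 49, Q* = 140.
New equilibrium: 532 - 8P = 45.5 + 4.5P, so 486.5 = 12.5P and P' = 38.92; Q' = 532 − 8(38.92) = 220.64.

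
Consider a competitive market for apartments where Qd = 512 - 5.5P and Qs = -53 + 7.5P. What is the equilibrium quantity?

Q* = 7097/26

Set Qd = Qs: 512 - 5.5P = -53 + 7.5P.
565 = 13P, so P* = 565/13.
Q* = 512 − 5.5(565/13) = 7097/26.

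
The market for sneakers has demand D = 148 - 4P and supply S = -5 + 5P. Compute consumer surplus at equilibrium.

Equilibrium: 148 - 4P = -5 + 5P gives P* = 17, Q* = 80.
Demand choke price (D = 0): P = 37.
CS = ½(37 − 17)(80) = 800.

Consumer surplus = 800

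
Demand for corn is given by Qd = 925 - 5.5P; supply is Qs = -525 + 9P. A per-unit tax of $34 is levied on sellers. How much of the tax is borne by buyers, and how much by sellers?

Buyers bear 612/29, sellers bear 374/29

Pre-tax equilibrium: P* = 100, Q* = 375.
Tax on sellers shifts supply to Qs = -525 + 9(P − 34) = -831 + 9P.
925 - 5.5P = -831 + 9P gives buyer price Pb = 3512/29; sellers receive Ps = 3512/29 − 34 = 2526/29.
New quantity: Q = 925 − 5.5(3512/29) = 7509/29.
Buyer burden = 3512/29 − 100 = 612/29; seller burden = 100 − 2526/29 = 374/29.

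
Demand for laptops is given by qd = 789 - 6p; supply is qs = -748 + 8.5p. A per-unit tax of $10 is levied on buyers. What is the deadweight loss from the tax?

Pre-tax equilibrium: p* = 106, q* = 153.
Tax on buyers shifts demand to qd = 789 − 6(p + 10) = 729 - 6p.
729 - 6p = -748 + 8.5p gives seller price ps = 2954/29; buyers pay pb = 2954/29 + 10 = 3244/29.
New quantity: q = 789 − 6(3244/29) = 3417/29.
DWL = ½ × 10 × (153 − 3417/29) = 5100/29.

Deadweight loss = 5100/29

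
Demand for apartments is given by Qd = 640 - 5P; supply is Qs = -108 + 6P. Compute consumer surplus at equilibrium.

Consumer surplus = 9000

Equilibrium: 640 - 5P = -108 + 6P gives P* = 68, Q* = 300.
Demand choke price (Qd = 0): P = 128.
CS = ½(128 − 68)(300) = 9000.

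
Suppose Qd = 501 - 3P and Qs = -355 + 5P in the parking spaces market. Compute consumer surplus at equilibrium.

Consumer surplus = 5400

Equilibrium: 501 - 3P = -355 + 5P gives P* = 107, Q* = 180.
Demand choke price (Qd = 0): P = 167.
CS = ½(167 − 107)(180) = 5400.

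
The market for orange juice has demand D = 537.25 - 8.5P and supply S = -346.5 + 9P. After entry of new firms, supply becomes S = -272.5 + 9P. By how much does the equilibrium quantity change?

ΔQ = 1258/35

Original equilibrium: P* = 50.5, Q* = 108.
New equilibrium: 537.25 - 8.5P = -272.5 + 9P, so 809.75 = 17.5P and P' = 3239/70; Q' = 537.25 − 8.5(3239/70) = 5038/35.
Change in quantity: 5038/35 − 108 = 1258/35.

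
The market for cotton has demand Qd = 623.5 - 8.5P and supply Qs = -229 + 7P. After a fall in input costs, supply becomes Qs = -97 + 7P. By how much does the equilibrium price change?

Original equilibrium: P* = 55, Q* = 156.
New equilibrium: 623.5 - 8.5P = -97 + 7P, so 720.5 = 15.5P and P' = 1441/31; Q' = 623.5 − 8.5(1441/31) = 7080/31.
Change in price: 1441/31 − 55 = -264/31.

ΔP = -264/31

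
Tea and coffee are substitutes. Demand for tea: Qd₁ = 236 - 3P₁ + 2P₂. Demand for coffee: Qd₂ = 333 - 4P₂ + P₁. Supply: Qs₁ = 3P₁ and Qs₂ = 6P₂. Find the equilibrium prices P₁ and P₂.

Market 1: 236 - 3P₁ + 2P₂ = 3P₁ → 6P₁ - 2P₂ = 236.
Market 2: 10P₂ - P₁ = 333.
Eliminating P₂: 10×(1) + 2×(2) gives 58P₁ = 3026, so P₁ = 1513/29.
Back-substitute into (2): P₂ = (333 + 1×1513/29) / 10 = 1117/29.

P₁ = 1513/29, P₂ = 1117/29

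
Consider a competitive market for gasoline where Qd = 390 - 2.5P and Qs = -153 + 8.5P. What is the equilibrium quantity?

Q* = 5865/22

Set Qd = Qs: 390 - 2.5P = -153 + 8.5P.
543 = 11P, so P* = 543/11.
Q* = 390 − 2.5(543/11) = 5865/22.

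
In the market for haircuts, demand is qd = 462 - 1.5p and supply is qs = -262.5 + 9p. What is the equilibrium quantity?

Set qd = qs: 462 - 1.5p = -262.5 + 9p.
724.5 = 10.5p, so p* = 69.
q* = 462 − 1.5(69) = 358.5.

q* = 358.5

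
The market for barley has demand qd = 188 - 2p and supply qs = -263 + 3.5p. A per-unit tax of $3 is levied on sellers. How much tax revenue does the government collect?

Tax revenue = 666/11

Pre-tax equilibrium: p* = 82, q* = 24.
Tax on sellers shifts supply to qs = -263 + 3.5(p − 3) = -273.5 + 3.5p.
188 - 2p = -273.5 + 3.5p gives buyer price pb = 923/11; sellers receive ps = 923/11 − 3 = 890/11.
New quantity: q = 188 − 2(923/11) = 222/11.
Revenue = 3 × 222/11 = 666/11.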